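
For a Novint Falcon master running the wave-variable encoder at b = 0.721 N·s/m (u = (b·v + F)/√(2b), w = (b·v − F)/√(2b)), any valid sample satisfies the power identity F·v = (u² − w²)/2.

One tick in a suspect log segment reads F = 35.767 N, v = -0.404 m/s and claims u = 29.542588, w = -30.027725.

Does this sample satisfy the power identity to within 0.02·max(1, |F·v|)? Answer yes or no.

F·v = 35.767×(-0.404) = -14.449868 W.
(u² − w²)/2 = (872.764506 − 901.664269)/2 = -14.449881 W.
|Δ| = 0.000013;  2% of max(1, |F·v|) = 0.288997.

yes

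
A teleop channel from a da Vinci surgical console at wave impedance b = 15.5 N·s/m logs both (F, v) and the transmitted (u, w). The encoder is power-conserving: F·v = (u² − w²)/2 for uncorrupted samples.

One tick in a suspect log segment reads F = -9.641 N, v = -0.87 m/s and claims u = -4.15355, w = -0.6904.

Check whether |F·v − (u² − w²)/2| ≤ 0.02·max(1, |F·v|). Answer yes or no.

F·v = (-9.641)×(-0.87) = 8.3877 W.
(u² − w²)/2 = (17.2520 − 0.4767)/2 = 8.3877 W.
|Δ| = 0.0000;  2% of max(1, |F·v|) = 0.1678.

yes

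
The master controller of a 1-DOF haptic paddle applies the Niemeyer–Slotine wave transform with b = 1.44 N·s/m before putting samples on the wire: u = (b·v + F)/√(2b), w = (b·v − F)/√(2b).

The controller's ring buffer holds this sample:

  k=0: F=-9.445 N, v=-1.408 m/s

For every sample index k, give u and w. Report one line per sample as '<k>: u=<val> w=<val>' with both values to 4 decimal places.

k=0: b·v=1.44×(-1.408)=-2.0275; √(2b)=1.6971; u=(-2.0275+(-9.445))/1.6971=-6.7602, w=(-2.0275−(-9.445))/1.6971=4.3708

0: u=-6.7602 w=4.3708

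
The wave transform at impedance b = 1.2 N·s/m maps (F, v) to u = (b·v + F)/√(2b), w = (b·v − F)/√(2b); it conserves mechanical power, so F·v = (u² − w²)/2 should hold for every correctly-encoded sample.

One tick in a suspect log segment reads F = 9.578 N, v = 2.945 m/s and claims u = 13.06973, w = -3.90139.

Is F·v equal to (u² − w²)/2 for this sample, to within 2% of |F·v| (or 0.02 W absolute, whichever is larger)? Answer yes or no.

no

F·v = 9.578×2.945 = 28.2072 W.
(u² − w²)/2 = (170.8178 − 15.2208)/2 = 77.7985 W.
|Δ| = 49.5913;  2% of max(1, |F·v|) = 0.5641.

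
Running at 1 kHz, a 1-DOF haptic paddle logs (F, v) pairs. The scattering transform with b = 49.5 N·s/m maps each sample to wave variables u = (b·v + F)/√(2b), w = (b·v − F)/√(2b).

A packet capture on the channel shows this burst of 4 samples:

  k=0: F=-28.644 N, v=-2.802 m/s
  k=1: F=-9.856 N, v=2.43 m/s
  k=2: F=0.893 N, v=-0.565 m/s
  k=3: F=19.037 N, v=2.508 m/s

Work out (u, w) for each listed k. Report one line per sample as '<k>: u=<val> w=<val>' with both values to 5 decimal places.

k=0: b·v=49.5×(-2.802)=-138.69900; √(2b)=9.94987; u=(-138.69900+(-28.644))/9.94987=-16.81860, w=(-138.69900−(-28.644))/9.94987=-11.06094
k=1: b·v=49.5×2.43=120.28500; √(2b)=9.94987; u=(120.28500+(-9.856))/9.94987=11.09853, w=(120.28500−(-9.856))/9.94987=13.07966
k=2: b·v=49.5×(-0.565)=-27.96750; √(2b)=9.94987; u=(-27.96750+0.893)/9.94987=-2.72109, w=(-27.96750−0.893)/9.94987=-2.90059
k=3: b·v=49.5×2.508=124.14600; √(2b)=9.94987; u=(124.14600+19.037)/9.94987=14.39043, w=(124.14600−19.037)/9.94987=10.56385

0: u=-16.81860 w=-11.06094
1: u=11.09853 w=13.07966
2: u=-2.72109 w=-2.90059
3: u=14.39043 w=10.56385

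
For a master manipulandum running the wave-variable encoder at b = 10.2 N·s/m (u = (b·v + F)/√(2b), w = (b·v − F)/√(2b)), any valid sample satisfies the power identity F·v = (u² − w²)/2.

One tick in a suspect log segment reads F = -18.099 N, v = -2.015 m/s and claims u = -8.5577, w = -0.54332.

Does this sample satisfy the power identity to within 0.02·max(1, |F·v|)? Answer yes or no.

F·v = (-18.099)×(-2.015) = 36.4695 W.
(u² − w²)/2 = (73.2342 − 0.2952)/2 = 36.4695 W.
|Δ| = 0.0000;  2% of max(1, |F·v|) = 0.7294.

yes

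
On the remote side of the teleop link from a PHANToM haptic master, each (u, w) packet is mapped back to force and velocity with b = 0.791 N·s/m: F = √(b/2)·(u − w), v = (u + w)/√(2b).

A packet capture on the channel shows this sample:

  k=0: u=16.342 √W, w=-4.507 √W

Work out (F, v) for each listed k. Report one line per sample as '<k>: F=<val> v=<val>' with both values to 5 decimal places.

k=0: u−w=20.84900, u+w=11.83500; √(b/2)=0.62889, √(2b)=1.25778; F=0.62889×20.849=13.11168, v=11.83500/1.25778=9.40947

0: F=13.11168 v=9.40947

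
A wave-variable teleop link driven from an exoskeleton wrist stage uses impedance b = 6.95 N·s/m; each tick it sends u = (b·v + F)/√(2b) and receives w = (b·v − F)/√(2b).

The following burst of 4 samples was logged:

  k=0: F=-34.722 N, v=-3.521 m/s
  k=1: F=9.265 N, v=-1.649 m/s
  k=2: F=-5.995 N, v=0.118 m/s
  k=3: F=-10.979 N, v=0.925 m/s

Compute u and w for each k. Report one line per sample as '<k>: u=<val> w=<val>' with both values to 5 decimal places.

k=0: b·v=6.95×(-3.521)=-24.47095; √(2b)=3.72827; u=(-24.47095+(-34.722))/3.72827=-15.87679, w=(-24.47095−(-34.722))/3.72827=2.74955
k=1: b·v=6.95×(-1.649)=-11.46055; √(2b)=3.72827; u=(-11.46055+9.265)/3.72827=-0.58889, w=(-11.46055−9.265)/3.72827=-5.55903
k=2: b·v=6.95×0.118=0.82010; √(2b)=3.72827; u=(0.82010+(-5.995))/3.72827=-1.38802, w=(0.82010−(-5.995))/3.72827=1.82795
k=3: b·v=6.95×0.925=6.42875; √(2b)=3.72827; u=(6.42875+(-10.979))/3.72827=-1.22047, w=(6.42875−(-10.979))/3.72827=4.66912

0: u=-15.87679 w=2.74955
1: u=-0.58889 w=-5.55903
2: u=-1.38802 w=1.82795
3: u=-1.22047 w=4.66912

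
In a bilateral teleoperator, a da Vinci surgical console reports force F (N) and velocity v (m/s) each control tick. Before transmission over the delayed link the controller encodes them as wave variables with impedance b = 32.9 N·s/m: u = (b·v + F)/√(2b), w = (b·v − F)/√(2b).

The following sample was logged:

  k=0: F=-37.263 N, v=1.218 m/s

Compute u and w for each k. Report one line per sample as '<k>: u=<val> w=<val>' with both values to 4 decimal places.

0: u=0.3463 w=9.5338

k=0: b·v=32.9×1.218=40.0722; √(2b)=8.1117; u=(40.0722+(-37.263))/8.1117=0.3463, w=(40.0722−(-37.263))/8.1117=9.5338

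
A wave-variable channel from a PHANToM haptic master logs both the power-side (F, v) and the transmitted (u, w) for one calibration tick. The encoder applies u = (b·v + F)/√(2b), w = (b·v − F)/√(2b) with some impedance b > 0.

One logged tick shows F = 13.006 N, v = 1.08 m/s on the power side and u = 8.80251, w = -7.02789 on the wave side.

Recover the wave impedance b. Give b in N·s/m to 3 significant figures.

u + w = 1.77462;  u + w = √(2b)·v, so √(2b) = 1.77462/1.08 = 1.64317.
b = (√(2b))²/2 = 2.70000/2 = 1.35000.
(Check via u − w = 2F/√(2b): u − w = 15.83040, 2F/√(2b) = 15.83041.)

b = 1.35 N·s/m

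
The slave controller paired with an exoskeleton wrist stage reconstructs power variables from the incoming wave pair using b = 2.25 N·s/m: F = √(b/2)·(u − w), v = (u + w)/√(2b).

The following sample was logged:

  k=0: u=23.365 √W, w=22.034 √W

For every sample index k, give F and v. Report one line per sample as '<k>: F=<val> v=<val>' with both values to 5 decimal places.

0: F=1.41174 v=21.40129

k=0: u−w=1.33100, u+w=45.39900; √(b/2)=1.06066, √(2b)=2.12132; F=1.06066×1.331=1.41174, v=45.39900/2.12132=21.40129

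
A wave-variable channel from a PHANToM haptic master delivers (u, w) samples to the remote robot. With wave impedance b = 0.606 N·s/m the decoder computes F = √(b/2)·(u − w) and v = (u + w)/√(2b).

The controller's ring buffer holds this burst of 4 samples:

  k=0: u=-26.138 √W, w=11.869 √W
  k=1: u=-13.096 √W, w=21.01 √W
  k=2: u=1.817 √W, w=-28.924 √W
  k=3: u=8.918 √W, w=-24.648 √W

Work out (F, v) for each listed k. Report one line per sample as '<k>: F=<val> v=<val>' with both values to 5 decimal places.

0: F=-20.92112 v=-12.96111
1: F=-18.77380 v=7.18861
2: F=16.92152 v=-24.62239
3: F=18.47655 v=-14.28820

k=0: u−w=-38.00700, u+w=-14.26900; √(b/2)=0.55045, √(2b)=1.10091; F=0.55045×(-38.007)=-20.92112, v=-14.26900/1.10091=-12.96111
k=1: u−w=-34.10600, u+w=7.91400; √(b/2)=0.55045, √(2b)=1.10091; F=0.55045×(-34.106)=-18.77380, v=7.91400/1.10091=7.18861
k=2: u−w=30.74100, u+w=-27.10700; √(b/2)=0.55045, √(2b)=1.10091; F=0.55045×30.741=16.92152, v=-27.10700/1.10091=-24.62239
k=3: u−w=33.56600, u+w=-15.73000; √(b/2)=0.55045, √(2b)=1.10091; F=0.55045×33.566=18.47655, v=-15.73000/1.10091=-14.28820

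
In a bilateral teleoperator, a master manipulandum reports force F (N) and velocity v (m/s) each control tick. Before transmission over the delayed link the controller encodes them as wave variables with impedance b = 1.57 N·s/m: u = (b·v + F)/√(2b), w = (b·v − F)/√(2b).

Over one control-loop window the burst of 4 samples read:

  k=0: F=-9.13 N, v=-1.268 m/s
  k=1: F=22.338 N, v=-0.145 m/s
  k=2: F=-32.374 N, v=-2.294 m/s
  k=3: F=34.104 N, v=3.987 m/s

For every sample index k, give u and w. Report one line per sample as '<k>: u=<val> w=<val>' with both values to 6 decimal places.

k=0: b·v=1.57×(-1.268)=-1.990760; √(2b)=1.772005; u=(-1.990760+(-9.13))/1.772005=-6.275808, w=(-1.990760−(-9.13))/1.772005=4.028906
k=1: b·v=1.57×(-0.145)=-0.227650; √(2b)=1.772005; u=(-0.227650+22.338)/1.772005=12.477592, w=(-0.227650−22.338)/1.772005=-12.734533
k=2: b·v=1.57×(-2.294)=-3.601580; √(2b)=1.772005; u=(-3.601580+(-32.374))/1.772005=-20.302194, w=(-3.601580−(-32.374))/1.772005=16.237216
k=3: b·v=1.57×3.987=6.259590; √(2b)=1.772005; u=(6.259590+34.104)/1.772005=22.778492, w=(6.259590−34.104)/1.772005=-15.713510

0: u=-6.275808 w=4.028906
1: u=12.477592 w=-12.734533
2: u=-20.302194 w=16.237216
3: u=22.778492 w=-15.713510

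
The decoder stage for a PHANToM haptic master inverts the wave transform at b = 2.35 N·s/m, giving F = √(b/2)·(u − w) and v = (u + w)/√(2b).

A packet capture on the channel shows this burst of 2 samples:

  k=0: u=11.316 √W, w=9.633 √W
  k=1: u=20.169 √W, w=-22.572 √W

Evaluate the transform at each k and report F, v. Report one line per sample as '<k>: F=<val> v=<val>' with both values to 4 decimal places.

0: F=1.8243 v=9.6631
1: F=46.3301 v=-1.1084

k=0: u−w=1.6830, u+w=20.9490; √(b/2)=1.0840, √(2b)=2.1679; F=1.0840×1.683=1.8243, v=20.9490/2.1679=9.6631
k=1: u−w=42.7410, u+w=-2.4030; √(b/2)=1.0840, √(2b)=2.1679; F=1.0840×42.741=46.3301, v=-2.4030/2.1679=-1.1084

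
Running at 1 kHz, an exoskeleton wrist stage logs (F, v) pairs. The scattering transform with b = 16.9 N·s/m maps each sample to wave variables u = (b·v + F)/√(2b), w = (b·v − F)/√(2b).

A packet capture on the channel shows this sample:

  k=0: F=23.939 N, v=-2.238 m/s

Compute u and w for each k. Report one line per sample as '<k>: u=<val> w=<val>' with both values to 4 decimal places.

0: u=-2.3880 w=-10.6232

k=0: b·v=16.9×(-2.238)=-37.8222; √(2b)=5.8138; u=(-37.8222+23.939)/5.8138=-2.3880, w=(-37.8222−23.939)/5.8138=-10.6232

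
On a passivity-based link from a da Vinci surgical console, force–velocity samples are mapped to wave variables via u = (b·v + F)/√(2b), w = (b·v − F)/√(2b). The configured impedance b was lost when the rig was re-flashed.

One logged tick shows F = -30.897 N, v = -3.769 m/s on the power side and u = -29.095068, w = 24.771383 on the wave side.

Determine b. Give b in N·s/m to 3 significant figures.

u + w = -4.323685;  u + w = √(2b)·v, so √(2b) = -4.323685/(-3.769) = 1.147170.
b = (√(2b))²/2 = 1.316000/2 = 0.658000.
(Check via u − w = 2F/√(2b): u − w = -53.866451, 2F/√(2b) = -53.866456.)

b = 0.658 N·s/m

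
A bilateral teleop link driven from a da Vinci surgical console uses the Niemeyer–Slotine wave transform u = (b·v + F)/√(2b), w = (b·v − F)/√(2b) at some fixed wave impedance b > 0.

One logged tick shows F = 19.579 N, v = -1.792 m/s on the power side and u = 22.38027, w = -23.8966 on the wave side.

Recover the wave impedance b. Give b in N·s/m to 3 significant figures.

b = 0.358 N·s/m

u + w = -1.51633;  u + w = √(2b)·v, so √(2b) = -1.51633/(-1.792) = 0.84617.
b = (√(2b))²/2 = 0.71600/2 = 0.35800.
(Check via u − w = 2F/√(2b): u − w = 46.27687, 2F/√(2b) = 46.27696.)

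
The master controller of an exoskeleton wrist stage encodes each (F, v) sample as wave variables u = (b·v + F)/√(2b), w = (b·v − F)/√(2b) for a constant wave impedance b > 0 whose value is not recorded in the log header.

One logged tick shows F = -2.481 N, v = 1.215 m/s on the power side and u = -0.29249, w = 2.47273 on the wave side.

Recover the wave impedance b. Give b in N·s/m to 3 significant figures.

u + w = 2.18024;  u + w = √(2b)·v, so √(2b) = 2.18024/1.215 = 1.79444.
b = (√(2b))²/2 = 3.22000/2 = 1.61000.
(Check via u − w = 2F/√(2b): u − w = -2.76522, 2F/√(2b) = -2.76521.)

b = 1.61 N·s/m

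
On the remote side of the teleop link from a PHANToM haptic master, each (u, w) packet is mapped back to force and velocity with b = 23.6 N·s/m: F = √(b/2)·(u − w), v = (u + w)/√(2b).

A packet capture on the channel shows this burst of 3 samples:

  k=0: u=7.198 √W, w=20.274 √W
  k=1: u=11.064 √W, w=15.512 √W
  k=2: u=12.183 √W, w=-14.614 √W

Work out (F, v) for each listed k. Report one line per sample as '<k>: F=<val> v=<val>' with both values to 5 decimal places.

k=0: u−w=-13.07600, u+w=27.47200; √(b/2)=3.43511, √(2b)=6.87023; F=3.43511×(-13.076)=-44.91754, v=27.47200/6.87023=3.99870
k=1: u−w=-4.44800, u+w=26.57600; √(b/2)=3.43511, √(2b)=6.87023; F=3.43511×(-4.448)=-15.27938, v=26.57600/6.87023=3.86829
k=2: u−w=26.79700, u+w=-2.43100; √(b/2)=3.43511, √(2b)=6.87023; F=3.43511×26.797=92.05072, v=-2.43100/6.87023=-0.35385

0: F=-44.91754 v=3.99870
1: F=-15.27938 v=3.86829
2: F=92.05072 v=-0.35385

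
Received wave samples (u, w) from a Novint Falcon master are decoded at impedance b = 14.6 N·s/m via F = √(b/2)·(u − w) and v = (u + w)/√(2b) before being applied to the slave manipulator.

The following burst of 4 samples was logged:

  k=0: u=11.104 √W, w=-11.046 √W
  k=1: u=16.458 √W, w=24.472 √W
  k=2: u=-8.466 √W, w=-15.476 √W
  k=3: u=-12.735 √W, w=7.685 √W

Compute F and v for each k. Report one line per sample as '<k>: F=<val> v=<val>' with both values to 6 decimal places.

0: F=59.846004 v=0.010733
1: F=-21.652636 v=7.574436
2: F=18.939977 v=-4.430666
3: F=-55.171802 v=-0.934544

k=0: u−w=22.150000, u+w=0.058000; √(b/2)=2.701851, √(2b)=5.403702; F=2.701851×22.15=59.846004, v=0.058000/5.403702=0.010733
k=1: u−w=-8.014000, u+w=40.930000; √(b/2)=2.701851, √(2b)=5.403702; F=2.701851×(-8.014)=-21.652636, v=40.930000/5.403702=7.574436
k=2: u−w=7.010000, u+w=-23.942000; √(b/2)=2.701851, √(2b)=5.403702; F=2.701851×7.01=18.939977, v=-23.942000/5.403702=-4.430666
k=3: u−w=-20.420000, u+w=-5.050000; √(b/2)=2.701851, √(2b)=5.403702; F=2.701851×(-20.42)=-55.171802, v=-5.050000/5.403702=-0.934544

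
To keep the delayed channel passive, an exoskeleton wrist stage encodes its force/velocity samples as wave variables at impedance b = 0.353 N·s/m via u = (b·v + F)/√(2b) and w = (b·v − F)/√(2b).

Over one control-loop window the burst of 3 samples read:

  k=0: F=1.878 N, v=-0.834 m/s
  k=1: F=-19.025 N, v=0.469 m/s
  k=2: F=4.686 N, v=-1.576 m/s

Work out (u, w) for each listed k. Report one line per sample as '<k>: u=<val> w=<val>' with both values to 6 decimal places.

0: u=1.884702 w=-2.585460
1: u=-22.445357 w=22.839428
2: u=4.914883 w=-6.239098

k=0: b·v=0.353×(-0.834)=-0.294402; √(2b)=0.840238; u=(-0.294402+1.878)/0.840238=1.884702, w=(-0.294402−1.878)/0.840238=-2.585460
k=1: b·v=0.353×0.469=0.165557; √(2b)=0.840238; u=(0.165557+(-19.025))/0.840238=-22.445357, w=(0.165557−(-19.025))/0.840238=22.839428
k=2: b·v=0.353×(-1.576)=-0.556328; √(2b)=0.840238; u=(-0.556328+4.686)/0.840238=4.914883, w=(-0.556328−4.686)/0.840238=-6.239098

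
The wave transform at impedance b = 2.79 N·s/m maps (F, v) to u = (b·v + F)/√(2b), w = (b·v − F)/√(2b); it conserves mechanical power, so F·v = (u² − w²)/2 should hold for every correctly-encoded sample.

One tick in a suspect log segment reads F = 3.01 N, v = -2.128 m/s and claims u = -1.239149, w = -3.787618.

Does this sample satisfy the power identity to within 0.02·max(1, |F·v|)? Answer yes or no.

F·v = 3.01×(-2.128) = -6.405280 W.
(u² − w²)/2 = (1.535490 − 14.346050)/2 = -6.405280 W.
|Δ| = 0.000000;  2% of max(1, |F·v|) = 0.128106.

yes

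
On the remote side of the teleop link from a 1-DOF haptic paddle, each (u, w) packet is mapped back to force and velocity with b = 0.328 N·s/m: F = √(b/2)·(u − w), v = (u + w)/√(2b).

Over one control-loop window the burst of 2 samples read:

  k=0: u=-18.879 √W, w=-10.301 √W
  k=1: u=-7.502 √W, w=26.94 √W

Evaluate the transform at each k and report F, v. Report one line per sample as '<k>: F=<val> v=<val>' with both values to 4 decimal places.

k=0: u−w=-8.5780, u+w=-29.1800; √(b/2)=0.4050, √(2b)=0.8099; F=0.4050×(-8.578)=-3.4738, v=-29.1800/0.8099=-36.0274
k=1: u−w=-34.4420, u+w=19.4380; √(b/2)=0.4050, √(2b)=0.8099; F=0.4050×(-34.442)=-13.9479, v=19.4380/0.8099=23.9994

0: F=-3.4738 v=-36.0274
1: F=-13.9479 v=23.9994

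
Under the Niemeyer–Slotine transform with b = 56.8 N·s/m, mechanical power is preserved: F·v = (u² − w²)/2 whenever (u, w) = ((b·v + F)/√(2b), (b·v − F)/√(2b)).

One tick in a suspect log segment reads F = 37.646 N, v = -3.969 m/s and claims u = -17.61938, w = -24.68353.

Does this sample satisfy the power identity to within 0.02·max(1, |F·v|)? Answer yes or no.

yes

F·v = 37.646×(-3.969) = -149.41697 W.
(u² − w²)/2 = (310.44255 − 609.27665)/2 = -149.41705 W.
|Δ| = 0.00008;  2% of max(1, |F·v|) = 2.98834.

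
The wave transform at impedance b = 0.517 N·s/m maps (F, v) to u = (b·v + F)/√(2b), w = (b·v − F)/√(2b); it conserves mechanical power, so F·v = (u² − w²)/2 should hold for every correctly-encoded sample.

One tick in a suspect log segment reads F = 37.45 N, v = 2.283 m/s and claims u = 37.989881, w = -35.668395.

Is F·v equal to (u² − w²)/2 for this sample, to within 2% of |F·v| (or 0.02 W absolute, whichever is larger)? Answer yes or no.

yes

F·v = 37.45×2.283 = 85.498350 W.
(u² − w²)/2 = (1443.231058 − 1272.234402)/2 = 85.498328 W.
|Δ| = 0.000022;  2% of max(1, |F·v|) = 1.709967.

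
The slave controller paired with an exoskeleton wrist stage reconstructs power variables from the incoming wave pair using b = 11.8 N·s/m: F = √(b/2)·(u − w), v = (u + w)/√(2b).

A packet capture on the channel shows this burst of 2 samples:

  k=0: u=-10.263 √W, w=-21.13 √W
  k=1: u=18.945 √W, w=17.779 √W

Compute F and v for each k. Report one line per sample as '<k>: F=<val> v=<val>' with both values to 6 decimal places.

0: F=26.395851 v=-6.462147
1: F=2.832204 v=7.559516

k=0: u−w=10.867000, u+w=-31.393000; √(b/2)=2.428992, √(2b)=4.857983; F=2.428992×10.867=26.395851, v=-31.393000/4.857983=-6.462147
k=1: u−w=1.166000, u+w=36.724000; √(b/2)=2.428992, √(2b)=4.857983; F=2.428992×1.166=2.832204, v=36.724000/4.857983=7.559516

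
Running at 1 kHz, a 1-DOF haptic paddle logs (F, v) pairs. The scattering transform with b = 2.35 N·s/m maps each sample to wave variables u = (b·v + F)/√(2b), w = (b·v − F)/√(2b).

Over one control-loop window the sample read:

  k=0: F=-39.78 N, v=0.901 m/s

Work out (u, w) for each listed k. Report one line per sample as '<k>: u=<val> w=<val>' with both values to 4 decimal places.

k=0: b·v=2.35×0.901=2.1174; √(2b)=2.1679; u=(2.1174+(-39.78))/2.1679=-17.3725, w=(2.1174−(-39.78))/2.1679=19.3258

0: u=-17.3725 w=19.3258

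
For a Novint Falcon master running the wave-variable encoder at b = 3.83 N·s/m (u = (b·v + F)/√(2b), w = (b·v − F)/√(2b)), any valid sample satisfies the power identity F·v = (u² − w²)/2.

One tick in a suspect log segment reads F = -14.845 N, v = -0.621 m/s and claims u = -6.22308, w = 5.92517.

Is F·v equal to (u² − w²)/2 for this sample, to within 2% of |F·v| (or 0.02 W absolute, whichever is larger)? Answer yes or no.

F·v = (-14.845)×(-0.621) = 9.21875 W.
(u² − w²)/2 = (38.72672 − 35.10764)/2 = 1.80954 W.
|Δ| = 7.40920;  2% of max(1, |F·v|) = 0.18437.

no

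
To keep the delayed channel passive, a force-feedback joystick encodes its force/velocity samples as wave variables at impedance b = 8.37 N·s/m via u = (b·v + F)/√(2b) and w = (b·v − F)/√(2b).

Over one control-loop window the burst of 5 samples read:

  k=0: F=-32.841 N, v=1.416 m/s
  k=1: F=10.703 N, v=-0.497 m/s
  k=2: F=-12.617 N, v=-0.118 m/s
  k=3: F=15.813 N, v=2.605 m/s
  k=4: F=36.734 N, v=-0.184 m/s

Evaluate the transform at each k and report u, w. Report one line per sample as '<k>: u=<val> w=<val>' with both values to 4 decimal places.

k=0: b·v=8.37×1.416=11.8519; √(2b)=4.0915; u=(11.8519+(-32.841))/4.0915=-5.1300, w=(11.8519−(-32.841))/4.0915=10.9235
k=1: b·v=8.37×(-0.497)=-4.1599; √(2b)=4.0915; u=(-4.1599+10.703)/4.0915=1.5992, w=(-4.1599−10.703)/4.0915=-3.6327
k=2: b·v=8.37×(-0.118)=-0.9877; √(2b)=4.0915; u=(-0.9877+(-12.617))/4.0915=-3.3251, w=(-0.9877−(-12.617))/4.0915=2.8423
k=3: b·v=8.37×2.605=21.8038; √(2b)=4.0915; u=(21.8038+15.813)/4.0915=9.1940, w=(21.8038−15.813)/4.0915=1.4642
k=4: b·v=8.37×(-0.184)=-1.5401; √(2b)=4.0915; u=(-1.5401+36.734)/4.0915=8.6018, w=(-1.5401−36.734)/4.0915=-9.3546

0: u=-5.1300 w=10.9235
1: u=1.5992 w=-3.6327
2: u=-3.3251 w=2.8423
3: u=9.1940 w=1.4642
4: u=8.6018 w=-9.3546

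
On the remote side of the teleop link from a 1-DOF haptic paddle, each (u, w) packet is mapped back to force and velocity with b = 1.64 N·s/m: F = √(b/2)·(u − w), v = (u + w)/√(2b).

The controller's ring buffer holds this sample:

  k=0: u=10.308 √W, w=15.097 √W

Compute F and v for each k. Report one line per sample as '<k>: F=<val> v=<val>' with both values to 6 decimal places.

0: F=-4.336624 v=14.027565

k=0: u−w=-4.789000, u+w=25.405000; √(b/2)=0.905539, √(2b)=1.811077; F=0.905539×(-4.789)=-4.336624, v=25.405000/1.811077=14.027565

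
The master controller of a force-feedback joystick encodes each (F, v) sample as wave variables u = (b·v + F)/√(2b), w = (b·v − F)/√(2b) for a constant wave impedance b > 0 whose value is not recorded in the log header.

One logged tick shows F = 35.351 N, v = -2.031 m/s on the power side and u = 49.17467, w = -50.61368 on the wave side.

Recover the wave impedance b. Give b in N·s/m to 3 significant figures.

u + w = -1.43901;  u + w = √(2b)·v, so √(2b) = -1.43901/(-2.031) = 0.70852.
b = (√(2b))²/2 = 0.50200/2 = 0.25100.
(Check via u − w = 2F/√(2b): u − w = 99.78835, 2F/√(2b) = 99.78788.)

b = 0.251 N·s/m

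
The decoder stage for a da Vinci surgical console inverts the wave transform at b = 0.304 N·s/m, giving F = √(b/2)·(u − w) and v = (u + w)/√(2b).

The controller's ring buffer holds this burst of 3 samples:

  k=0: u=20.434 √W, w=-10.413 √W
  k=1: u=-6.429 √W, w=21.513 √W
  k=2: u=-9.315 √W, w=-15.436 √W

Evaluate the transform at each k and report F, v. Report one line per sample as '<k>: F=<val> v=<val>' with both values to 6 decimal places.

0: F=12.026375 v=12.851661
1: F=-10.893797 v=19.344822
2: F=2.386405 v=-31.742488

k=0: u−w=30.847000, u+w=10.021000; √(b/2)=0.389872, √(2b)=0.779744; F=0.389872×30.847=12.026375, v=10.021000/0.779744=12.851661
k=1: u−w=-27.942000, u+w=15.084000; √(b/2)=0.389872, √(2b)=0.779744; F=0.389872×(-27.942)=-10.893797, v=15.084000/0.779744=19.344822
k=2: u−w=6.121000, u+w=-24.751000; √(b/2)=0.389872, √(2b)=0.779744; F=0.389872×6.121=2.386405, v=-24.751000/0.779744=-31.742488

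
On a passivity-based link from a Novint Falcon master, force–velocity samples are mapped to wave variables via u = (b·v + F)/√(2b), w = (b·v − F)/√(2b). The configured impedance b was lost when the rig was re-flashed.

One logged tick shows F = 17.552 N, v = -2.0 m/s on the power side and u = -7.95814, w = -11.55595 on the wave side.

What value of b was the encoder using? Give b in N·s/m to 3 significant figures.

b = 47.6 N·s/m

u + w = -19.51409;  u + w = √(2b)·v, so √(2b) = -19.51409/(-2.0) = 9.75704.
b = (√(2b))²/2 = 95.19993/2 = 47.59996.
(Check via u − w = 2F/√(2b): u − w = 3.59781, 2F/√(2b) = 3.59781.)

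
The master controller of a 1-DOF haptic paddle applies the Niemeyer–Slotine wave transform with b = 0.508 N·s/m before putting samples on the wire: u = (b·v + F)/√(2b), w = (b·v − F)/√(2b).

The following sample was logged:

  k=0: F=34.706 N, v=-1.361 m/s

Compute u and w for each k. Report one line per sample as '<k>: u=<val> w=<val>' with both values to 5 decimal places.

k=0: b·v=0.508×(-1.361)=-0.69139; √(2b)=1.00797; u=(-0.69139+34.706)/1.00797=33.74572, w=(-0.69139−34.706)/1.00797=-35.11756

0: u=33.74572 w=-35.11756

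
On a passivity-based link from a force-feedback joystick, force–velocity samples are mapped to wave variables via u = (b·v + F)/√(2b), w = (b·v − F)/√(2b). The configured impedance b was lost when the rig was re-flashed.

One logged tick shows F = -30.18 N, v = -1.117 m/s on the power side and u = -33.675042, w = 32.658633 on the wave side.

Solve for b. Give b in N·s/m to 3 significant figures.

u + w = -1.016409;  u + w = √(2b)·v, so √(2b) = -1.016409/(-1.117) = 0.909945.
b = (√(2b))²/2 = 0.828001/2 = 0.414000.
(Check via u − w = 2F/√(2b): u − w = -66.333675, 2F/√(2b) = -66.333651.)

b = 0.414 N·s/m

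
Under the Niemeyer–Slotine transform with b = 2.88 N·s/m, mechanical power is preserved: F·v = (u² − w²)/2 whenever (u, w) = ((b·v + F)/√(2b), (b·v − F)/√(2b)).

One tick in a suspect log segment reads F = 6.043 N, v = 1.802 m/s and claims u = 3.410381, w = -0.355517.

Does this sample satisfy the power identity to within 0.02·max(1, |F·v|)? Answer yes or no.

no

F·v = 6.043×1.802 = 10.889486 W.
(u² − w²)/2 = (11.630699 − 0.126392)/2 = 5.752153 W.
|Δ| = 5.137333;  2% of max(1, |F·v|) = 0.217790.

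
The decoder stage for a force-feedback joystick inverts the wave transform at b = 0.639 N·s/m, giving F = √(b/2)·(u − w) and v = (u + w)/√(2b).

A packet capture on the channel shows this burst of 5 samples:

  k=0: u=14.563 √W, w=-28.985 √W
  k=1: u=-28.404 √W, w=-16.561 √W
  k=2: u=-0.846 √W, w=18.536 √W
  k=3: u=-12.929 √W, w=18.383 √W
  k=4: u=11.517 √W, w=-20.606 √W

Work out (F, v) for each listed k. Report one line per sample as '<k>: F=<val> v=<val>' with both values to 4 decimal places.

0: F=24.6152 v=-12.7573
1: F=-6.6942 v=-39.7749
2: F=-10.9555 v=15.6481
3: F=-17.6989 v=4.8245
4: F=18.1573 v=-8.0399

k=0: u−w=43.5480, u+w=-14.4220; √(b/2)=0.5652, √(2b)=1.1305; F=0.5652×43.548=24.6152, v=-14.4220/1.1305=-12.7573
k=1: u−w=-11.8430, u+w=-44.9650; √(b/2)=0.5652, √(2b)=1.1305; F=0.5652×(-11.843)=-6.6942, v=-44.9650/1.1305=-39.7749
k=2: u−w=-19.3820, u+w=17.6900; √(b/2)=0.5652, √(2b)=1.1305; F=0.5652×(-19.382)=-10.9555, v=17.6900/1.1305=15.6481
k=3: u−w=-31.3120, u+w=5.4540; √(b/2)=0.5652, √(2b)=1.1305; F=0.5652×(-31.312)=-17.6989, v=5.4540/1.1305=4.8245
k=4: u−w=32.1230, u+w=-9.0890; √(b/2)=0.5652, √(2b)=1.1305; F=0.5652×32.123=18.1573, v=-9.0890/1.1305=-8.0399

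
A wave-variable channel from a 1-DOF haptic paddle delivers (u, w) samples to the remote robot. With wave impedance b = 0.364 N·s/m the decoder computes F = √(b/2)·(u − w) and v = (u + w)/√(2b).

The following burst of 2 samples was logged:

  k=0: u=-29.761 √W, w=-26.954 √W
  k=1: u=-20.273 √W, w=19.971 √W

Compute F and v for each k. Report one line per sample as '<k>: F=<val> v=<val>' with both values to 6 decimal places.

0: F=-1.197507 v=-66.471005
1: F=-17.168677 v=-0.353949

k=0: u−w=-2.807000, u+w=-56.715000; √(b/2)=0.426615, √(2b)=0.853229; F=0.426615×(-2.807)=-1.197507, v=-56.715000/0.853229=-66.471005
k=1: u−w=-40.244000, u+w=-0.302000; √(b/2)=0.426615, √(2b)=0.853229; F=0.426615×(-40.244)=-17.168677, v=-0.302000/0.853229=-0.353949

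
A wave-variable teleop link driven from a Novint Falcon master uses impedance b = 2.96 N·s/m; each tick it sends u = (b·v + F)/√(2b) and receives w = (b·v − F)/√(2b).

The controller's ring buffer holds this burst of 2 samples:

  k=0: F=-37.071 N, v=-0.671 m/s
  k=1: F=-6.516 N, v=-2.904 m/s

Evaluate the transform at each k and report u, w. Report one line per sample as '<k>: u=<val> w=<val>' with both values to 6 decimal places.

0: u=-16.052394 w=14.419780
1: u=-6.210928 w=-0.854809

k=0: b·v=2.96×(-0.671)=-1.986160; √(2b)=2.433105; u=(-1.986160+(-37.071))/2.433105=-16.052394, w=(-1.986160−(-37.071))/2.433105=14.419780
k=1: b·v=2.96×(-2.904)=-8.595840; √(2b)=2.433105; u=(-8.595840+(-6.516))/2.433105=-6.210928, w=(-8.595840−(-6.516))/2.433105=-0.854809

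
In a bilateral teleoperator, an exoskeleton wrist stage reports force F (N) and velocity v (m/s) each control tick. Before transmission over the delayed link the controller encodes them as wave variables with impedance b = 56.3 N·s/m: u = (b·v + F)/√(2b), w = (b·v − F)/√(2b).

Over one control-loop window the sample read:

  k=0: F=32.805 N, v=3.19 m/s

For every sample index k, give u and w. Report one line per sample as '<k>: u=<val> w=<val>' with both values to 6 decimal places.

k=0: b·v=56.3×3.19=179.597000; √(2b)=10.611315; u=(179.597000+32.805)/10.611315=20.016558, w=(179.597000−32.805)/10.611315=13.833536

0: u=20.016558 w=13.833536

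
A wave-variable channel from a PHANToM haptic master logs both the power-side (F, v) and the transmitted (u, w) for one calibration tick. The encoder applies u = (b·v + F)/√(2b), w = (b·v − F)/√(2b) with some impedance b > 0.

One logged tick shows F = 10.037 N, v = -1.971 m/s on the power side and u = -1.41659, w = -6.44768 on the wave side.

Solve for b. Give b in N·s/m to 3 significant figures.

b = 7.96 N·s/m

u + w = -7.86427;  u + w = √(2b)·v, so √(2b) = -7.86427/(-1.971) = 3.98999.
b = (√(2b))²/2 = 15.92002/2 = 7.96001.
(Check via u − w = 2F/√(2b): u − w = 5.03109, 2F/√(2b) = 5.03109.)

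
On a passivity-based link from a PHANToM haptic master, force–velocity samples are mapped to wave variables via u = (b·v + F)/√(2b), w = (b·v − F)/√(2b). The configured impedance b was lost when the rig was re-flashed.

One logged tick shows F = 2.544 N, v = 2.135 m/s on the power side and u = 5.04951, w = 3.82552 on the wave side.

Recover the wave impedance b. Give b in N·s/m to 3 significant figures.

b = 8.64 N·s/m

u + w = 8.8750;  u + w = √(2b)·v, so √(2b) = 8.8750/2.135 = 4.1569.
b = (√(2b))²/2 = 17.2800/2 = 8.6400.
(Check via u − w = 2F/√(2b): u − w = 1.2240, 2F/√(2b) = 1.2240.)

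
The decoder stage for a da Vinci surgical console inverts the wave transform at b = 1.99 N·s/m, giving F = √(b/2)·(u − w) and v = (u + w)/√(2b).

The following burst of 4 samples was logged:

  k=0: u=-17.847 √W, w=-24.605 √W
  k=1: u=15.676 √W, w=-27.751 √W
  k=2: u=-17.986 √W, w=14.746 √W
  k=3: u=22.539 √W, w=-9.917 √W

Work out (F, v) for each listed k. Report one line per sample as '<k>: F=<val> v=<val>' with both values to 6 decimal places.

k=0: u−w=6.758000, u+w=-42.452000; √(b/2)=0.997497, √(2b)=1.994994; F=0.997497×6.758=6.741084, v=-42.452000/1.994994=-21.279265
k=1: u−w=43.427000, u+w=-12.075000; √(b/2)=0.997497, √(2b)=1.994994; F=0.997497×43.427=43.318296, v=-12.075000/1.994994=-6.052651
k=2: u−w=-32.732000, u+w=-3.240000; √(b/2)=0.997497, √(2b)=1.994994; F=0.997497×(-32.732)=-32.650067, v=-3.240000/1.994994=-1.624065
k=3: u−w=32.456000, u+w=12.622000; √(b/2)=0.997497, √(2b)=1.994994; F=0.997497×32.456=32.374758, v=12.622000/1.994994=6.326837

0: F=6.741084 v=-21.279265
1: F=43.318296 v=-6.052651
2: F=-32.650067 v=-1.624065
3: F=32.374758 v=6.326837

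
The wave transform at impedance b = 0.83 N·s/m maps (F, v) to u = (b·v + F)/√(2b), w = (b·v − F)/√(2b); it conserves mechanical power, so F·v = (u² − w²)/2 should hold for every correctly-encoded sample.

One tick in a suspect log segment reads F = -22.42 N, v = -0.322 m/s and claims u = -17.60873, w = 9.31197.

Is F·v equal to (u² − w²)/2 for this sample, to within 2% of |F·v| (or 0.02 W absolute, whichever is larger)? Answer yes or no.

F·v = (-22.42)×(-0.322) = 7.2192 W.
(u² − w²)/2 = (310.0674 − 86.7128)/2 = 111.6773 W.
|Δ| = 104.4581;  2% of max(1, |F·v|) = 0.1444.

no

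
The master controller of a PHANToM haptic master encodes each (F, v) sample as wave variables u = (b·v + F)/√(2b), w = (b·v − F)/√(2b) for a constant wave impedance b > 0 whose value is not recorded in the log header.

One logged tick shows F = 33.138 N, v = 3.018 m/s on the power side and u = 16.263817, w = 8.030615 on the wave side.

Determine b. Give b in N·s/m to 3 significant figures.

u + w = 24.294432;  u + w = √(2b)·v, so √(2b) = 24.294432/3.018 = 8.049845.
b = (√(2b))²/2 = 64.800003/2 = 32.400002.
(Check via u − w = 2F/√(2b): u − w = 8.233202, 2F/√(2b) = 8.233202.)

b = 32.4 N·s/m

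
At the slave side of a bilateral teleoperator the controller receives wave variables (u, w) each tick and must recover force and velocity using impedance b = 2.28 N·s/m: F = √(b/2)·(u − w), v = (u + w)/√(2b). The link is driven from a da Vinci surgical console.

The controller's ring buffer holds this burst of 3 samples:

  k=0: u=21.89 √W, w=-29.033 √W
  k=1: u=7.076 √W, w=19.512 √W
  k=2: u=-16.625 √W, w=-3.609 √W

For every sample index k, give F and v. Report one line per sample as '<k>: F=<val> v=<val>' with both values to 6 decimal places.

0: F=54.370886 v=-3.345016
1: F=-13.278015 v=12.450972
2: F=-13.897285 v=-9.475439

k=0: u−w=50.923000, u+w=-7.143000; √(b/2)=1.067708, √(2b)=2.135416; F=1.067708×50.923=54.370886, v=-7.143000/2.135416=-3.345016
k=1: u−w=-12.436000, u+w=26.588000; √(b/2)=1.067708, √(2b)=2.135416; F=1.067708×(-12.436)=-13.278015, v=26.588000/2.135416=12.450972
k=2: u−w=-13.016000, u+w=-20.234000; √(b/2)=1.067708, √(2b)=2.135416; F=1.067708×(-13.016)=-13.897285, v=-20.234000/2.135416=-9.475439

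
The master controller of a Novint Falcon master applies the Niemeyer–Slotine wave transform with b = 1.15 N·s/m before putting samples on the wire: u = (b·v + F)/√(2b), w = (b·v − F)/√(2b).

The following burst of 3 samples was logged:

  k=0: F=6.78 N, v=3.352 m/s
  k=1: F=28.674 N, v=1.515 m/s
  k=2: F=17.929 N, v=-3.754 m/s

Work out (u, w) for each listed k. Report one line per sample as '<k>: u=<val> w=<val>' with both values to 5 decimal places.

0: u=7.01238 w=-1.92882
1: u=20.05588 w=-17.75827
2: u=8.97542 w=-14.66864

k=0: b·v=1.15×3.352=3.85480; √(2b)=1.51658; u=(3.85480+6.78)/1.51658=7.01238, w=(3.85480−6.78)/1.51658=-1.92882
k=1: b·v=1.15×1.515=1.74225; √(2b)=1.51658; u=(1.74225+28.674)/1.51658=20.05588, w=(1.74225−28.674)/1.51658=-17.75827
k=2: b·v=1.15×(-3.754)=-4.31710; √(2b)=1.51658; u=(-4.31710+17.929)/1.51658=8.97542, w=(-4.31710−17.929)/1.51658=-14.66864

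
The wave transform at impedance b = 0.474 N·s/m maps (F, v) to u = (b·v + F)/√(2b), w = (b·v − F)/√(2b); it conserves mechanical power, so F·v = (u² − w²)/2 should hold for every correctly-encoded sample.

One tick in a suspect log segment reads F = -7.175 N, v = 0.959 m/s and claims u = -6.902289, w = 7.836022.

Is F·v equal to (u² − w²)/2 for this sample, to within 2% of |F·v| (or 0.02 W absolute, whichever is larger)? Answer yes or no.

yes

F·v = (-7.175)×0.959 = -6.880825 W.
(u² − w²)/2 = (47.641593 − 61.403241)/2 = -6.880824 W.
|Δ| = 0.000001;  2% of max(1, |F·v|) = 0.137617.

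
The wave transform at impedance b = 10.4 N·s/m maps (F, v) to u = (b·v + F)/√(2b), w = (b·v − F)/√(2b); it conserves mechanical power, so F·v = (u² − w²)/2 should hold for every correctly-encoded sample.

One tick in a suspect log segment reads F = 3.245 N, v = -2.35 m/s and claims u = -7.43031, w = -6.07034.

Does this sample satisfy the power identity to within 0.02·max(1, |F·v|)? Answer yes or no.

F·v = 3.245×(-2.35) = -7.62575 W.
(u² − w²)/2 = (55.20951 − 36.84903)/2 = 9.18024 W.
|Δ| = 16.80599;  2% of max(1, |F·v|) = 0.15252.

no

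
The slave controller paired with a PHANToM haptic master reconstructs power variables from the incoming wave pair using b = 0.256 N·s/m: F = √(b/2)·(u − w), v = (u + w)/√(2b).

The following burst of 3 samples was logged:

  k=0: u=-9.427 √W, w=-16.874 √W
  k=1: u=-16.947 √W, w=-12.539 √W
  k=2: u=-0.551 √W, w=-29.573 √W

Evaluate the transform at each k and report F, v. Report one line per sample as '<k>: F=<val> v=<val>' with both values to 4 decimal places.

0: F=2.6643 v=-36.7568
1: F=-1.5771 v=-41.2079
2: F=10.3832 v=-42.0996

k=0: u−w=7.4470, u+w=-26.3010; √(b/2)=0.3578, √(2b)=0.7155; F=0.3578×7.447=2.6643, v=-26.3010/0.7155=-36.7568
k=1: u−w=-4.4080, u+w=-29.4860; √(b/2)=0.3578, √(2b)=0.7155; F=0.3578×(-4.408)=-1.5771, v=-29.4860/0.7155=-41.2079
k=2: u−w=29.0220, u+w=-30.1240; √(b/2)=0.3578, √(2b)=0.7155; F=0.3578×29.022=10.3832, v=-30.1240/0.7155=-42.0996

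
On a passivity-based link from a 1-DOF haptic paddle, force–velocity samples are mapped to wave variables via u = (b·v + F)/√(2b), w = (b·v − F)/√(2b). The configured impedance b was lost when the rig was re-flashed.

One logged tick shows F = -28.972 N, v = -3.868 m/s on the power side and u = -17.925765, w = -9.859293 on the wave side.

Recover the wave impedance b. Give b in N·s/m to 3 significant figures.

b = 25.8 N·s/m

u + w = -27.785058;  u + w = √(2b)·v, so √(2b) = -27.785058/(-3.868) = 7.183314.
b = (√(2b))²/2 = 51.599998/2 = 25.799999.
(Check via u − w = 2F/√(2b): u − w = -8.066472, 2F/√(2b) = -8.066472.)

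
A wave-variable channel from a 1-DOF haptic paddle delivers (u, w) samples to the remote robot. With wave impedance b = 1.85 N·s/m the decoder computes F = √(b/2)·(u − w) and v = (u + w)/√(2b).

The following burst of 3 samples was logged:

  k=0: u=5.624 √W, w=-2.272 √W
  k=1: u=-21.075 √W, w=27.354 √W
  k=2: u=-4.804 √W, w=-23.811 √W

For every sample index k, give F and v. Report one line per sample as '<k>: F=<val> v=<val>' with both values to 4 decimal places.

k=0: u−w=7.8960, u+w=3.3520; √(b/2)=0.9618, √(2b)=1.9235; F=0.9618×7.896=7.5941, v=3.3520/1.9235=1.7426
k=1: u−w=-48.4290, u+w=6.2790; √(b/2)=0.9618, √(2b)=1.9235; F=0.9618×(-48.429)=-46.5775, v=6.2790/1.9235=3.2643
k=2: u−w=19.0070, u+w=-28.6150; √(b/2)=0.9618, √(2b)=1.9235; F=0.9618×19.007=18.2803, v=-28.6150/1.9235=-14.8762

0: F=7.5941 v=1.7426
1: F=-46.5775 v=3.2643
2: F=18.2803 v=-14.8762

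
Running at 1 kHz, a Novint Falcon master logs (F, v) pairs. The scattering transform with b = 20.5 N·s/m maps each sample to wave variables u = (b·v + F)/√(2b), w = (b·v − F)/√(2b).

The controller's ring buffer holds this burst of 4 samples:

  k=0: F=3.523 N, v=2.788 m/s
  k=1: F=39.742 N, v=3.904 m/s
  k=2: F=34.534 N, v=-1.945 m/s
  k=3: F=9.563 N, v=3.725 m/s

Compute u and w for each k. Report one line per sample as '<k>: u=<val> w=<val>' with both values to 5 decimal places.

k=0: b·v=20.5×2.788=57.15400; √(2b)=6.40312; u=(57.15400+3.523)/6.40312=9.47616, w=(57.15400−3.523)/6.40312=8.37576
k=1: b·v=20.5×3.904=80.03200; √(2b)=6.40312; u=(80.03200+39.742)/6.40312=18.70556, w=(80.03200−39.742)/6.40312=6.29224
k=2: b·v=20.5×(-1.945)=-39.87250; √(2b)=6.40312; u=(-39.87250+34.534)/6.40312=-0.83373, w=(-39.87250−34.534)/6.40312=-11.62034
k=3: b·v=20.5×3.725=76.36250; √(2b)=6.40312; u=(76.36250+9.563)/6.40312=13.41931, w=(76.36250−9.563)/6.40312=10.43233

0: u=9.47616 w=8.37576
1: u=18.70556 w=6.29224
2: u=-0.83373 w=-11.62034
3: u=13.41931 w=10.43233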